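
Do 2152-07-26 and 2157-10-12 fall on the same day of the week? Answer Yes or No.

From Jul 26, 2152 to Oct 12, 2157 is 1904 days.
1904 mod 7 = 0, so they are the same weekday.
(Jul 26, 2152 is a Wednesday; Oct 12, 2157 is a Wednesday.)

Yes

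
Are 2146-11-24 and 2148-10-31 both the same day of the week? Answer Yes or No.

From Nov 24, 2146 to Oct 31, 2148 is 707 days.
707 mod 7 = 0, so they are the same weekday.
(Nov 24, 2146 is a Thursday; Oct 31, 2148 is a Thursday.)

Yes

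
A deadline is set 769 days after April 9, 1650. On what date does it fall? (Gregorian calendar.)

+365 (one year) → Apr 9, 1651 (404 left).
+366 (one year; includes Feb 29, 1652) → Apr 9, 1652 (38 left).
Apr has 30 days: +22 → May 1, 1652 (16 left).
+16 → May 17, 1652.

May 17, 1652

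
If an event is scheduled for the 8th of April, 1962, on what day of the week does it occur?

Sunday

January 1, 1962 is a Monday.
Jan 1, 1962 → Feb 1, 1962: 31 days (January has 31).
Feb 1, 1962 → Mar 1, 1962: 28 days (February has 28).
Mar 1, 1962 → Apr 1, 1962: 31 days (March has 31).
Apr 1, 1962 → Apr 8, 1962: 7 days.
Total: 97 days.
97 mod 7 = 6, so Monday + 6 = Sunday.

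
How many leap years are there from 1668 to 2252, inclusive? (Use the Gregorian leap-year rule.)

Multiples of 4 in [1668,2252]: 147.
Of those, multiples of 100: 6 (not leap unless ÷400).
Multiples of 400: 1.
Leap years = 147 − 6 + 1 = 142.

142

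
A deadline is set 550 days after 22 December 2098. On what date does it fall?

+365 (one year) → Dec 22, 2099 (185 left).
Dec has 31 days: +10 → Jan 1, 2100 (175 left).
Jan has 31 days: +31 → Feb 1, 2100 (144 left).
Feb has 28 days: +28 → Mar 1, 2100 (116 left).
Mar has 31 days: +31 → Apr 1, 2100 (85 left).
Apr has 30 days: +30 → May 1, 2100 (55 left).
May has 31 days: +31 → Jun 1, 2100 (24 left).
+24 → Jun 25, 2100.

June 25, 2100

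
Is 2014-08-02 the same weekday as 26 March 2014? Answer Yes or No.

From Mar 26, 2014 to Aug 2, 2014 is 129 days.
129 mod 7 = 3, so they are different weekdays.
(Mar 26, 2014 is a Wednesday; Aug 2, 2014 is a Saturday.)

No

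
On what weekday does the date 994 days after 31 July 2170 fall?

Jul 31, 2170 is a Tuesday.
994 mod 7 = 0, so 994 days after a Tuesday is Tuesday + 0 = Tuesday.

Tuesday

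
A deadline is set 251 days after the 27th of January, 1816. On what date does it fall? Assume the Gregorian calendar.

Jan has 31 days: +5 → Feb 1, 1816 (246 left).
Feb has 29 days: +29 → Mar 1, 1816 (217 left).
Mar has 31 days: +31 → Apr 1, 1816 (186 left).
Apr has 30 days: +30 → May 1, 1816 (156 left).
May has 31 days: +31 → Jun 1, 1816 (125 left).
Jun has 30 days: +30 → Jul 1, 1816 (95 left).
Jul has 31 days: +31 → Aug 1, 1816 (64 left).
Aug has 31 days: +31 → Sep 1, 1816 (33 left).
Sep has 30 days: +30 → Oct 1, 1816 (3 left).
+3 → Oct 4, 1816.

October 4, 1816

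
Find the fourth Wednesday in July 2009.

July 1, 2009 is a Wednesday.
The first Wednesday is therefore July 1 (same day).
The fourth Wednesday is 1 + 3×7 = July 22.

July 22, 2009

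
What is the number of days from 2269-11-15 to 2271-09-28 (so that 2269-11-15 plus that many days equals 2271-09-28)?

682

Nov 15, 2269 → Nov 15, 2270: 365 days.
Nov 15, 2270 → Dec 15, 2270: 30 days (November has 30).
Dec 15, 2270 → Jan 15, 2271: 31 days (December has 31).
Jan 15, 2271 → Feb 15, 2271: 31 days (January has 31).
Feb 15, 2271 → Mar 15, 2271: 28 days (February has 28).
Mar 15, 2271 → Apr 15, 2271: 31 days (March has 31).
Apr 15, 2271 → May 15, 2271: 30 days (April has 30).
May 15, 2271 → Jun 15, 2271: 31 days (May has 31).
Jun 15, 2271 → Jul 15, 2271: 30 days (June has 30).
Jul 15, 2271 → Aug 15, 2271: 31 days (July has 31).
Aug 15, 2271 → Sep 15, 2271: 31 days (August has 31).
Sep 15, 2271 → Sep 28, 2271: 13 days.
Total: 682 days.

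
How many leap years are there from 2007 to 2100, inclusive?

Multiples of 4 in [2007,2100]: 24.
Of those, multiples of 100: 1 (not leap unless ÷400).
Multiples of 400: 0.
Leap years = 24 − 1 + 0 = 23.

23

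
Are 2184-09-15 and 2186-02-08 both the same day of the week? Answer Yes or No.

From Sep 15, 2184 to Feb 8, 2186 is 511 days.
511 mod 7 = 0, so they are the same weekday.
(Sep 15, 2184 is a Wednesday; Feb 8, 2186 is a Wednesday.)

Yes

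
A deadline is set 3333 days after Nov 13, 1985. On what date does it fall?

December 29, 1994

+365 (one year) → Nov 13, 1986 (2968 left).
+365 (one year) → Nov 13, 1987 (2603 left).
+366 (one year; includes Feb 29, 1988) → Nov 13, 1988 (2237 left).
+365 (one year) → Nov 13, 1989 (1872 left).
+365 (one year) → Nov 13, 1990 (1507 left).
+365 (one year) → Nov 13, 1991 (1142 left).
+366 (one year; includes Feb 29, 1992) → Nov 13, 1992 (776 left).
+365 (one year) → Nov 13, 1993 (411 left).
+365 (one year) → Nov 13, 1994 (46 left).
Nov has 30 days: +18 → Dec 1, 1994 (28 left).
+28 → Dec 29, 1994.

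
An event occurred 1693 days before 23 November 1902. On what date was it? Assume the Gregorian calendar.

−365 (one year) → Nov 23, 1901 (1328 left).
−365 (one year) → Nov 23, 1900 (963 left).
−365 (one year) → Nov 23, 1899 (598 left).
−365 (one year) → Nov 23, 1898 (233 left).
−23 → Oct 31, 1898 (end of Oct, 31 days; 210 left).
−31 → Sep 30, 1898 (end of Sep, 30 days; 179 left).
−30 → Aug 31, 1898 (end of Aug, 31 days; 149 left).
−31 → Jul 31, 1898 (end of Jul, 31 days; 118 left).
−31 → Jun 30, 1898 (end of Jun, 30 days; 87 left).
−30 → May 31, 1898 (end of May, 31 days; 57 left).
−31 → Apr 30, 1898 (end of Apr, 30 days; 26 left).
−26 → Apr 4, 1898.

April 4, 1898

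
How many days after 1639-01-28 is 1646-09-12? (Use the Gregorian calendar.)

2784

Jan 28, 1639 → Jan 28, 1640: 365 days.
Jan 28, 1640 → Jan 28, 1641: 366 days (Feb 29, 1640 is in that span).
Jan 28, 1641 → Jan 28, 1642: 365 days.
Jan 28, 1642 → Jan 28, 1643: 365 days.
Jan 28, 1643 → Jan 28, 1644: 365 days.
Jan 28, 1644 → Jan 28, 1645: 366 days (Feb 29, 1644 is in that span).
Jan 28, 1645 → Jan 28, 1646: 365 days.
Jan 28, 1646 → Feb 28, 1646: 31 days (January has 31).
Feb 28, 1646 → Mar 28, 1646: 28 days (February has 28).
Mar 28, 1646 → Apr 28, 1646: 31 days (March has 31).
Apr 28, 1646 → May 28, 1646: 30 days (April has 30).
May 28, 1646 → Jun 28, 1646: 31 days (May has 31).
Jun 28, 1646 → Jul 28, 1646: 30 days (June has 30).
Jul 28, 1646 → Aug 28, 1646: 31 days (July has 31).
Aug 28, 1646 → Sep 12, 1646: 15 days.
Total: 2784 days.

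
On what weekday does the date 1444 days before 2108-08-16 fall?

Tuesday

Aug 16, 2108 is a Thursday.
1444 mod 7 = 2, so 1444 days before a Thursday is Thursday − 2 = Tuesday.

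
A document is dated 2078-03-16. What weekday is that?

January 1, 2078 is a Saturday.
Jan 1, 2078 → Feb 1, 2078: 31 days (January has 31).
Feb 1, 2078 → Mar 1, 2078: 28 days (February has 28).
Mar 1, 2078 → Mar 16, 2078: 15 days.
Total: 74 days.
74 mod 7 = 4, so Saturday + 4 = Wednesday.

Wednesday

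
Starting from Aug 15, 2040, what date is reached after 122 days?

Aug has 31 days: +17 → Sep 1, 2040 (105 left).
Sep has 30 days: +30 → Oct 1, 2040 (75 left).
Oct has 31 days: +31 → Nov 1, 2040 (44 left).
Nov has 30 days: +30 → Dec 1, 2040 (14 left).
+14 → Dec 15, 2040.

December 15, 2040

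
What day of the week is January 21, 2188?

Monday

January 1, 2188 is a Tuesday.
Jan 1, 2188 → Jan 21, 2188: 20 days.
Total: 20 days.
20 mod 7 = 6, so Tuesday + 6 = Monday.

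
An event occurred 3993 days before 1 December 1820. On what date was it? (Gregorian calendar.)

−366 (one year; includes Feb 29, 1820) → Dec 1, 1819 (3627 left).
−365 (one year) → Dec 1, 1818 (3262 left).
−365 (one year) → Dec 1, 1817 (2897 left).
−365 (one year) → Dec 1, 1816 (2532 left).
−366 (one year; includes Feb 29, 1816) → Dec 1, 1815 (2166 left).
−365 (one year) → Dec 1, 1814 (1801 left).
−365 (one year) → Dec 1, 1813 (1436 left).
−365 (one year) → Dec 1, 1812 (1071 left).
−366 (one year; includes Feb 29, 1812) → Dec 1, 1811 (705 left).
−365 (one year) → Dec 1, 1810 (340 left).
−1 → Nov 30, 1810 (end of Nov, 30 days; 339 left).
−30 → Oct 31, 1810 (end of Oct, 31 days; 309 left).
−31 → Sep 30, 1810 (end of Sep, 30 days; 278 left).
−30 → Aug 31, 1810 (end of Aug, 31 days; 248 left).
−31 → Jul 31, 1810 (end of Jul, 31 days; 217 left).
−31 → Jun 30, 1810 (end of Jun, 30 days; 186 left).
−30 → May 31, 1810 (end of May, 31 days; 156 left).
−31 → Apr 30, 1810 (end of Apr, 30 days; 125 left).
−30 → Mar 31, 1810 (end of Mar, 31 days; 95 left).
−31 → Feb 28, 1810 (end of Feb, 28 days; 64 left).
−28 → Jan 31, 1810 (end of Jan, 31 days; 36 left).
−31 → Dec 31, 1809 (end of Dec, 31 days; 5 left).
−5 → Dec 26, 1809.

December 26, 1809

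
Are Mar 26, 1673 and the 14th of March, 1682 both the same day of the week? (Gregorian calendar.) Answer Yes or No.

No

From Mar 26, 1673 to Mar 14, 1682 is 3275 days.
3275 mod 7 = 6, so they are different weekdays.
(Mar 26, 1673 is a Sunday; Mar 14, 1682 is a Saturday.)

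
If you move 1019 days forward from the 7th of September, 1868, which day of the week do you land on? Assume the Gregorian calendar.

First find the weekday of Sep 7, 1868. Doomsday rule: the anchor day for the 1800s is Friday. For year 68: 68÷12 = 5 r 8, and 8÷4 = 2, so 5+8+2 = 15.
Friday + 15 ≡ Saturday — that's 1868's doomsday.
In September the doomsday date is Sep 5.
Sep 7 is 2 days after Sep 5; 2 mod 7 = 2, so Saturday + 2 = Monday.
1019 mod 7 = 4, so 1019 days after a Monday is Monday + 4 = Friday.

Friday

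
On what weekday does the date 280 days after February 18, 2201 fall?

First find the weekday of Feb 18, 2201. Doomsday rule: the anchor day for the 2200s is Friday. For year 01: 1÷12 = 0 r 1, and 1÷4 = 0, so 0+1+0 = 1.
Friday + 1 ≡ Saturday — that's 2201's doomsday.
In February the doomsday date is Feb 28 (2201 is not a leap year).
Feb 18 is 10 days before Feb 28; 10 mod 7 = 3, so Saturday − 3 = Wednesday.
280 mod 7 = 0, so 280 days after a Wednesday is Wednesday + 0 = Wednesday.

Wednesday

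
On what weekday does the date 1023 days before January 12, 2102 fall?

Jan 12, 2102 is a Thursday.
1023 mod 7 = 1, so 1023 days before a Thursday is Thursday − 1 = Wednesday.

Wednesday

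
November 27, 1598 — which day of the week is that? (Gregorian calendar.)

Doomsday rule: the anchor day for the 1500s is Wednesday. For year 98: 98÷12 = 8 r 2, and 2÷4 = 0, so 8+2+0 = 10.
Wednesday + 10 ≡ Saturday — that's 1598's doomsday.
In November the doomsday date is Nov 7.
Nov 27 is 20 days after Nov 7; 20 mod 7 = 6, so Saturday + 6 = Friday.

Friday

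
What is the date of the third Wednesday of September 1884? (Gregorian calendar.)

September 1, 1884 is a Monday.
The first Wednesday is therefore September 3 (2 days later).
The third Wednesday is 3 + 2×7 = September 17.

September 17, 1884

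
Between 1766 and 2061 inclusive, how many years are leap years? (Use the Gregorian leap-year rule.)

Multiples of 4 in [1766,2061]: 74.
Of those, multiples of 100: 3 (not leap unless ÷400).
Multiples of 400: 1.
Leap years = 74 − 3 + 1 = 72.

72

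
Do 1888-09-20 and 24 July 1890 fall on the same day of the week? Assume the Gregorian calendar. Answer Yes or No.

Yes

From Sep 20, 1888 to Jul 24, 1890 is 672 days.
672 mod 7 = 0, so they are the same weekday.
(Sep 20, 1888 is a Thursday; Jul 24, 1890 is a Thursday.)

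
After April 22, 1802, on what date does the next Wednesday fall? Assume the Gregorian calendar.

April 28, 1802

Apr 22, 1802 is a Thursday.
From Thursday to the next Wednesday is 6 days.
Apr 22, 1802 + 6 = Apr 28, 1802.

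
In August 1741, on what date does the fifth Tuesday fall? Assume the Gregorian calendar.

August 29, 1741

August 1, 1741 is a Tuesday.
The first Tuesday is therefore August 1 (same day).
The fifth Tuesday is 1 + 4×7 = August 29.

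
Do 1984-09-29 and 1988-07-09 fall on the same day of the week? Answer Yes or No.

From Sep 29, 1984 to Jul 9, 1988 is 1379 days.
1379 mod 7 = 0, so they are the same weekday.
(Sep 29, 1984 is a Saturday; Jul 9, 1988 is a Saturday.)

Yes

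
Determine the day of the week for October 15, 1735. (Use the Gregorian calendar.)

Doomsday rule: the anchor day for the 1700s is Sunday. For year 35: 35÷12 = 2 r 11, and 11÷4 = 2, so 2+11+2 = 15.
Sunday + 15 ≡ Monday — that's 1735's doomsday.
In October the doomsday date is Oct 10.
Oct 15 is 5 days after Oct 10; 5 mod 7 = 5, so Monday + 5 = Saturday.

Saturday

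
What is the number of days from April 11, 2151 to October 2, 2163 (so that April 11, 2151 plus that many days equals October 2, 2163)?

4557

Apr 11, 2151 → Apr 11, 2152: 366 days (Feb 29, 2152 is in that span).
Apr 11, 2152 → Apr 11, 2153: 365 days.
Apr 11, 2153 → Apr 11, 2154: 365 days.
Apr 11, 2154 → Apr 11, 2155: 365 days.
Apr 11, 2155 → Apr 11, 2156: 366 days (Feb 29, 2156 is in that span).
Apr 11, 2156 → Apr 11, 2157: 365 days.
Apr 11, 2157 → Apr 11, 2158: 365 days.
Apr 11, 2158 → Apr 11, 2159: 365 days.
Apr 11, 2159 → Apr 11, 2160: 366 days (Feb 29, 2160 is in that span).
Apr 11, 2160 → Apr 11, 2161: 365 days.
Apr 11, 2161 → Apr 11, 2162: 365 days.
Apr 11, 2162 → Apr 11, 2163: 365 days.
Apr 11, 2163 → May 11, 2163: 30 days (April has 30).
May 11, 2163 → Jun 11, 2163: 31 days (May has 31).
Jun 11, 2163 → Jul 11, 2163: 30 days (June has 30).
Jul 11, 2163 → Aug 11, 2163: 31 days (July has 31).
Aug 11, 2163 → Sep 11, 2163: 31 days (August has 31).
Sep 11, 2163 → Oct 2, 2163: 21 days.
Total: 4557 days.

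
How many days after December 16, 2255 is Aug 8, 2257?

601

Dec 16, 2255 → Dec 16, 2256: 366 days (Feb 29, 2256 is in that span).
Dec 16, 2256 → Jan 16, 2257: 31 days (December has 31).
Jan 16, 2257 → Feb 16, 2257: 31 days (January has 31).
Feb 16, 2257 → Mar 16, 2257: 28 days (February has 28).
Mar 16, 2257 → Apr 16, 2257: 31 days (March has 31).
Apr 16, 2257 → May 16, 2257: 30 days (April has 30).
May 16, 2257 → Jun 16, 2257: 31 days (May has 31).
Jun 16, 2257 → Jul 16, 2257: 30 days (June has 30).
Jul 16, 2257 → Aug 8, 2257: 23 days.
Total: 601 days.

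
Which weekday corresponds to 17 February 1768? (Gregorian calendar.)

Wednesday

Doomsday rule: the anchor day for the 1700s is Sunday. For year 68: 68÷12 = 5 r 8, and 8÷4 = 2, so 5+8+2 = 15.
Sunday + 15 ≡ Monday — that's 1768's doomsday.
In February the doomsday date is Feb 29 (1768 is a leap year (divisible by 4)).
Feb 17 is 12 days before Feb 29; 12 mod 7 = 5, so Monday − 5 = Wednesday.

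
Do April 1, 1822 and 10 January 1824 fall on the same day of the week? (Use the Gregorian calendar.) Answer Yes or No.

From Apr 1, 1822 to Jan 10, 1824 is 649 days.
649 mod 7 = 5, so they are different weekdays.
(Apr 1, 1822 is a Monday; Jan 10, 1824 is a Saturday.)

No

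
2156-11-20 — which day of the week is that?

Saturday

Doomsday rule: the anchor day for the 2100s is Sunday. For year 56: 56÷12 = 4 r 8, and 8÷4 = 2, so 4+8+2 = 14.
Sunday + 14 ≡ Sunday — that's 2156's doomsday.
In November the doomsday date is Nov 7.
Nov 20 is 13 days after Nov 7; 13 mod 7 = 6, so Sunday + 6 = Saturday.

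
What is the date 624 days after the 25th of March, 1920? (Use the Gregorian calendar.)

December 9, 1921

+365 (one year) → Mar 25, 1921 (259 left).
Mar has 31 days: +7 → Apr 1, 1921 (252 left).
Apr has 30 days: +30 → May 1, 1921 (222 left).
May has 31 days: +31 → Jun 1, 1921 (191 left).
Jun has 30 days: +30 → Jul 1, 1921 (161 left).
Jul has 31 days: +31 → Aug 1, 1921 (130 left).
Aug has 31 days: +31 → Sep 1, 1921 (99 left).
Sep has 30 days: +30 → Oct 1, 1921 (69 left).
Oct has 31 days: +31 → Nov 1, 1921 (38 left).
Nov has 30 days: +30 → Dec 1, 1921 (8 left).
+8 → Dec 9, 1921.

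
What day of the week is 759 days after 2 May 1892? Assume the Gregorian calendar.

May 2, 1892 is a Monday.
759 mod 7 = 3, so 759 days after a Monday is Monday + 3 = Thursday.

Thursday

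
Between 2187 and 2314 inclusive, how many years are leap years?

Multiples of 4 in [2187,2314]: 32.
Of those, multiples of 100: 2 (not leap unless ÷400).
Multiples of 400: 0.
Leap years = 32 − 2 + 0 = 30.

30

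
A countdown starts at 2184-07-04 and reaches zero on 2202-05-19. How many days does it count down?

6527

Jul 4, 2184 → Jul 4, 2185: 365 days.
Jul 4, 2185 → Jul 4, 2186: 365 days.
Jul 4, 2186 → Jul 4, 2187: 365 days.
Jul 4, 2187 → Jul 4, 2188: 366 days (Feb 29, 2188 is in that span).
Jul 4, 2188 → Jul 4, 2189: 365 days.
Jul 4, 2189 → Jul 4, 2190: 365 days.
Jul 4, 2190 → Jul 4, 2191: 365 days.
Jul 4, 2191 → Jul 4, 2192: 366 days (Feb 29, 2192 is in that span).
Jul 4, 2192 → Jul 4, 2193: 365 days.
Jul 4, 2193 → Jul 4, 2194: 365 days.
Jul 4, 2194 → Jul 4, 2195: 365 days.
Jul 4, 2195 → Jul 4, 2196: 366 days (Feb 29, 2196 is in that span).
Jul 4, 2196 → Jul 4, 2197: 365 days.
Jul 4, 2197 → Jul 4, 2198: 365 days.
Jul 4, 2198 → Jul 4, 2199: 365 days.
Jul 4, 2199 → Jul 4, 2200: 365 days.
Jul 4, 2200 → Jul 4, 2201: 365 days.
Jul 4, 2201 → Aug 4, 2201: 31 days (July has 31).
Aug 4, 2201 → Sep 4, 2201: 31 days (August has 31).
Sep 4, 2201 → Oct 4, 2201: 30 days (September has 30).
Oct 4, 2201 → Nov 4, 2201: 31 days (October has 31).
Nov 4, 2201 → Dec 4, 2201: 30 days (November has 30).
Dec 4, 2201 → Jan 4, 2202: 31 days (December has 31).
Jan 4, 2202 → Feb 4, 2202: 31 days (January has 31).
Feb 4, 2202 → Mar 4, 2202: 28 days (February has 28).
Mar 4, 2202 → Apr 4, 2202: 31 days (March has 31).
Apr 4, 2202 → May 4, 2202: 30 days (April has 30).
May 4, 2202 → May 19, 2202: 15 days.
Total: 6527 days.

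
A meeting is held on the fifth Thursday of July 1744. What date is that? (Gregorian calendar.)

July 30, 1744

July 1, 1744 is a Wednesday.
The first Thursday is therefore July 2 (1 days later).
The fifth Thursday is 2 + 4×7 = July 30.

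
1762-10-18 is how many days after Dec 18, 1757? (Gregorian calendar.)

Dec 18, 1757 → Dec 18, 1758: 365 days.
Dec 18, 1758 → Dec 18, 1759: 365 days.
Dec 18, 1759 → Dec 18, 1760: 366 days (Feb 29, 1760 is in that span).
Dec 18, 1760 → Dec 18, 1761: 365 days.
Dec 18, 1761 → Jan 18, 1762: 31 days (December has 31).
Jan 18, 1762 → Feb 18, 1762: 31 days (January has 31).
Feb 18, 1762 → Mar 18, 1762: 28 days (February has 28).
Mar 18, 1762 → Apr 18, 1762: 31 days (March has 31).
Apr 18, 1762 → May 18, 1762: 30 days (April has 30).
May 18, 1762 → Jun 18, 1762: 31 days (May has 31).
Jun 18, 1762 → Jul 18, 1762: 30 days (June has 30).
Jul 18, 1762 → Aug 18, 1762: 31 days (July has 31).
Aug 18, 1762 → Sep 18, 1762: 31 days (August has 31).
Sep 18, 1762 → Oct 18, 1762: 30 days.
Total: 1765 days.

1765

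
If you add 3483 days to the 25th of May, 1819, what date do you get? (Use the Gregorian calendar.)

+366 (one year; includes Feb 29, 1820) → May 25, 1820 (3117 left).
+365 (one year) → May 25, 1821 (2752 left).
+365 (one year) → May 25, 1822 (2387 left).
+365 (one year) → May 25, 1823 (2022 left).
+366 (one year; includes Feb 29, 1824) → May 25, 1824 (1656 left).
+365 (one year) → May 25, 1825 (1291 left).
+365 (one year) → May 25, 1826 (926 left).
+365 (one year) → May 25, 1827 (561 left).
+366 (one year; includes Feb 29, 1828) → May 25, 1828 (195 left).
May has 31 days: +7 → Jun 1, 1828 (188 left).
Jun has 30 days: +30 → Jul 1, 1828 (158 left).
Jul has 31 days: +31 → Aug 1, 1828 (127 left).
Aug has 31 days: +31 → Sep 1, 1828 (96 left).
Sep has 30 days: +30 → Oct 1, 1828 (66 left).
Oct has 31 days: +31 → Nov 1, 1828 (35 left).
Nov has 30 days: +30 → Dec 1, 1828 (5 left).
+5 → Dec 6, 1828.

December 6, 1828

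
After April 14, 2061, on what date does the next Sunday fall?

April 17, 2061

Apr 14, 2061 is a Thursday.
From Thursday to the next Sunday is 3 days.
Apr 14, 2061 + 3 = Apr 17, 2061.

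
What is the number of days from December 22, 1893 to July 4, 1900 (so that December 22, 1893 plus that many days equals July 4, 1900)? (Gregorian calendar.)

2385

Dec 22, 1893 → Dec 22, 1894: 365 days.
Dec 22, 1894 → Dec 22, 1895: 365 days.
Dec 22, 1895 → Dec 22, 1896: 366 days (Feb 29, 1896 is in that span).
Dec 22, 1896 → Dec 22, 1897: 365 days.
Dec 22, 1897 → Dec 22, 1898: 365 days.
Dec 22, 1898 → Dec 22, 1899: 365 days.
Dec 22, 1899 → Jan 22, 1900: 31 days (December has 31).
Jan 22, 1900 → Feb 22, 1900: 31 days (January has 31).
Feb 22, 1900 → Mar 22, 1900: 28 days (February has 28).
Mar 22, 1900 → Apr 22, 1900: 31 days (March has 31).
Apr 22, 1900 → May 22, 1900: 30 days (April has 30).
May 22, 1900 → Jun 22, 1900: 31 days (May has 31).
Jun 22, 1900 → Jul 4, 1900: 12 days.
Total: 2385 days.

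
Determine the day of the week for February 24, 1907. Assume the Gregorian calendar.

January 1, 1907 is a Tuesday.
Jan 1, 1907 → Feb 1, 1907: 31 days (January has 31).
Feb 1, 1907 → Feb 24, 1907: 23 days.
Total: 54 days.
54 mod 7 = 5, so Tuesday + 5 = Sunday.

Sunday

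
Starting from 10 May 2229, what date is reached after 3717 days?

+365 (one year) → May 10, 2230 (3352 left).
+365 (one year) → May 10, 2231 (2987 left).
+366 (one year; includes Feb 29, 2232) → May 10, 2232 (2621 left).
+365 (one year) → May 10, 2233 (2256 left).
+365 (one year) → May 10, 2234 (1891 left).
+365 (one year) → May 10, 2235 (1526 left).
+366 (one year; includes Feb 29, 2236) → May 10, 2236 (1160 left).
+365 (one year) → May 10, 2237 (795 left).
+365 (one year) → May 10, 2238 (430 left).
+365 (one year) → May 10, 2239 (65 left).
May has 31 days: +22 → Jun 1, 2239 (43 left).
Jun has 30 days: +30 → Jul 1, 2239 (13 left).
+13 → Jul 14, 2239.

July 14, 2239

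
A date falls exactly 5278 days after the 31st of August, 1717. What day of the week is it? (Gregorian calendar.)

Aug 31, 1717 is a Tuesday.
5278 mod 7 = 0, so 5278 days after a Tuesday is Tuesday + 0 = Tuesday.

Tuesday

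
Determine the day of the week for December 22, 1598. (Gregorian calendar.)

Doomsday rule: the anchor day for the 1500s is Wednesday. For year 98: 98÷12 = 8 r 2, and 2÷4 = 0, so 8+2+0 = 10.
Wednesday + 10 ≡ Saturday — that's 1598's doomsday.
In December the doomsday date is Dec 12.
Dec 22 is 10 days after Dec 12; 10 mod 7 = 3, so Saturday + 3 = Tuesday.

Tuesday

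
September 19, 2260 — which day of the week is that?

Wednesday

Doomsday rule: the anchor day for the 2200s is Friday. For year 60: 60÷12 = 5 r 0, and 0÷4 = 0, so 5+0+0 = 5.
Friday + 5 ≡ Wednesday — that's 2260's doomsday.
In September the doomsday date is Sep 5.
Sep 19 is 14 days after Sep 5; 14 mod 7 = 0, so Wednesday + 0 = Wednesday.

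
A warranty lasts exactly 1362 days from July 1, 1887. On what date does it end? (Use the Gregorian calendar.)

+366 (one year; includes Feb 29, 1888) → Jul 1, 1888 (996 left).
+365 (one year) → Jul 1, 1889 (631 left).
+365 (one year) → Jul 1, 1890 (266 left).
Jul has 31 days: +31 → Aug 1, 1890 (235 left).
Aug has 31 days: +31 → Sep 1, 1890 (204 left).
Sep has 30 days: +30 → Oct 1, 1890 (174 left).
Oct has 31 days: +31 → Nov 1, 1890 (143 left).
Nov has 30 days: +30 → Dec 1, 1890 (113 left).
Dec has 31 days: +31 → Jan 1, 1891 (82 left).
Jan has 31 days: +31 → Feb 1, 1891 (51 left).
Feb has 28 days: +28 → Mar 1, 1891 (23 left).
+23 → Mar 24, 1891.

March 24, 1891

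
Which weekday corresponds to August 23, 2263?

Sunday

Doomsday rule: the anchor day for the 2200s is Friday. For year 63: 63÷12 = 5 r 3, and 3÷4 = 0, so 5+3+0 = 8.
Friday + 8 ≡ Saturday — that's 2263's doomsday.
In August the doomsday date is Aug 8.
Aug 23 is 15 days after Aug 8; 15 mod 7 = 1, so Saturday + 1 = Sunday.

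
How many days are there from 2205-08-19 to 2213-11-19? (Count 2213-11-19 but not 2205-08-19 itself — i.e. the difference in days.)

3014

Aug 19, 2205 → Aug 19, 2206: 365 days.
Aug 19, 2206 → Aug 19, 2207: 365 days.
Aug 19, 2207 → Aug 19, 2208: 366 days (Feb 29, 2208 is in that span).
Aug 19, 2208 → Aug 19, 2209: 365 days.
Aug 19, 2209 → Aug 19, 2210: 365 days.
Aug 19, 2210 → Aug 19, 2211: 365 days.
Aug 19, 2211 → Aug 19, 2212: 366 days (Feb 29, 2212 is in that span).
Aug 19, 2212 → Aug 19, 2213: 365 days.
Aug 19, 2213 → Sep 19, 2213: 31 days (August has 31).
Sep 19, 2213 → Oct 19, 2213: 30 days (September has 30).
Oct 19, 2213 → Nov 19, 2213: 31 days.
Total: 3014 days.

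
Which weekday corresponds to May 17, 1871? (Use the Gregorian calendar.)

Doomsday rule: the anchor day for the 1800s is Friday. For year 71: 71÷12 = 5 r 11, and 11÷4 = 2, so 5+11+2 = 18.
Friday + 18 ≡ Tuesday — that's 1871's doomsday.
In May the doomsday date is May 9.
May 17 is 8 days after May 9; 8 mod 7 = 1, so Tuesday + 1 = Wednesday.

Wednesday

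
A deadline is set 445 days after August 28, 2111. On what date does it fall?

November 15, 2112

+366 (one year; includes Feb 29, 2112) → Aug 28, 2112 (79 left).
Aug has 31 days: +4 → Sep 1, 2112 (75 left).
Sep has 30 days: +30 → Oct 1, 2112 (45 left).
Oct has 31 days: +31 → Nov 1, 2112 (14 left).
+14 → Nov 15, 2112.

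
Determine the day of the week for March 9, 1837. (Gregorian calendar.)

Doomsday rule: the anchor day for the 1800s is Friday. For year 37: 37÷12 = 3 r 1, and 1÷4 = 0, so 3+1+0 = 4.
Friday + 4 ≡ Tuesday — that's 1837's doomsday.
In March the doomsday date is Mar 14.
Mar 9 is 5 days before Mar 14; 5 mod 7 = 5, so Tuesday − 5 = Thursday.

Thursday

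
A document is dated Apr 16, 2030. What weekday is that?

Doomsday rule: the anchor day for the 2000s is Tuesday. For year 30: 30÷12 = 2 r 6, and 6÷4 = 1, so 2+6+1 = 9.
Tuesday + 9 ≡ Thursday — that's 2030's doomsday.
In April the doomsday date is Apr 4.
Apr 16 is 12 days after Apr 4; 12 mod 7 = 5, so Thursday + 5 = Tuesday.

Tuesday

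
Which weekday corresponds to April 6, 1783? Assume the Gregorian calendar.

Sunday

Doomsday rule: the anchor day for the 1700s is Sunday. For year 83: 83÷12 = 6 r 11, and 11÷4 = 2, so 6+11+2 = 19.
Sunday + 19 ≡ Friday — that's 1783's doomsday.
In April the doomsday date is Apr 4.
Apr 6 is 2 days after Apr 4; 2 mod 7 = 2, so Friday + 2 = Sunday.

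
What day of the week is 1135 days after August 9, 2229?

Aug 9, 2229 is a Sunday.
1135 mod 7 = 1, so 1135 days after a Sunday is Sunday + 1 = Monday.

Monday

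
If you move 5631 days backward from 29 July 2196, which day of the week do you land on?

First find the weekday of Jul 29, 2196. Doomsday rule: the anchor day for the 2100s is Sunday. For year 96: 96÷12 = 8 r 0, and 0÷4 = 0, so 8+0+0 = 8.
Sunday + 8 ≡ Monday — that's 2196's doomsday.
In July the doomsday date is Jul 11.
Jul 29 is 18 days after Jul 11; 18 mod 7 = 4, so Monday + 4 = Friday.
5631 mod 7 = 3, so 5631 days before a Friday is Friday − 3 = Tuesday.

Tuesday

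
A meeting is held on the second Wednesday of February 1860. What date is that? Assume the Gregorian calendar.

February 8, 1860

February 1, 1860 is a Wednesday.
The first Wednesday is therefore February 1 (same day).
The second Wednesday is 1 + 1×7 = February 8.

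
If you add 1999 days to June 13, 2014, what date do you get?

+365 (one year) → Jun 13, 2015 (1634 left).
+366 (one year; includes Feb 29, 2016) → Jun 13, 2016 (1268 left).
+365 (one year) → Jun 13, 2017 (903 left).
+365 (one year) → Jun 13, 2018 (538 left).
+365 (one year) → Jun 13, 2019 (173 left).
Jun has 30 days: +18 → Jul 1, 2019 (155 left).
Jul has 31 days: +31 → Aug 1, 2019 (124 left).
Aug has 31 days: +31 → Sep 1, 2019 (93 left).
Sep has 30 days: +30 → Oct 1, 2019 (63 left).
Oct has 31 days: +31 → Nov 1, 2019 (32 left).
Nov has 30 days: +30 → Dec 1, 2019 (2 left).
+2 → Dec 3, 2019.

December 3, 2019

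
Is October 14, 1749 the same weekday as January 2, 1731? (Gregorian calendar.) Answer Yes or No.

From Jan 2, 1731 to Oct 14, 1749 is 6860 days.
6860 mod 7 = 0, so they are the same weekday.
(Jan 2, 1731 is a Tuesday; Oct 14, 1749 is a Tuesday.)

Yes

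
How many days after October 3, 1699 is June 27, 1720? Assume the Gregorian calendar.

Oct 3, 1699 → Oct 3, 1700: 365 days.
Oct 3, 1700 → Oct 3, 1701: 365 days.
Oct 3, 1701 → Oct 3, 1702: 365 days.
Oct 3, 1702 → Oct 3, 1703: 365 days.
Oct 3, 1703 → Oct 3, 1704: 366 days (Feb 29, 1704 is in that span).
Oct 3, 1704 → Oct 3, 1705: 365 days.
Oct 3, 1705 → Oct 3, 1706: 365 days.
Oct 3, 1706 → Oct 3, 1707: 365 days.
Oct 3, 1707 → Oct 3, 1708: 366 days (Feb 29, 1708 is in that span).
Oct 3, 1708 → Oct 3, 1709: 365 days.
Oct 3, 1709 → Oct 3, 1710: 365 days.
Oct 3, 1710 → Oct 3, 1711: 365 days.
Oct 3, 1711 → Oct 3, 1712: 366 days (Feb 29, 1712 is in that span).
Oct 3, 1712 → Oct 3, 1713: 365 days.
Oct 3, 1713 → Oct 3, 1714: 365 days.
Oct 3, 1714 → Oct 3, 1715: 365 days.
Oct 3, 1715 → Oct 3, 1716: 366 days (Feb 29, 1716 is in that span).
Oct 3, 1716 → Oct 3, 1717: 365 days.
Oct 3, 1717 → Oct 3, 1718: 365 days.
Oct 3, 1718 → Oct 3, 1719: 365 days.
Oct 3, 1719 → Nov 3, 1719: 31 days (October has 31).
Nov 3, 1719 → Dec 3, 1719: 30 days (November has 30).
Dec 3, 1719 → Jan 3, 1720: 31 days (December has 31).
Jan 3, 1720 → Feb 3, 1720: 31 days (January has 31).
Feb 3, 1720 → Mar 3, 1720: 29 days (February has 29).
Mar 3, 1720 → Apr 3, 1720: 31 days (March has 31).
Apr 3, 1720 → May 3, 1720: 30 days (April has 30).
May 3, 1720 → Jun 3, 1720: 31 days (May has 31).
Jun 3, 1720 → Jun 27, 1720: 24 days.
Total: 7572 days.

7572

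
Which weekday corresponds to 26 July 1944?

Wednesday

Doomsday rule: the anchor day for the 1900s is Wednesday. For year 44: 44÷12 = 3 r 8, and 8÷4 = 2, so 3+8+2 = 13.
Wednesday + 13 ≡ Tuesday — that's 1944's doomsday.
In July the doomsday date is Jul 11.
Jul 26 is 15 days after Jul 11; 15 mod 7 = 1, so Tuesday + 1 = Wednesday.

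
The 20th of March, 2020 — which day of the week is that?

Friday

Doomsday rule: the anchor day for the 2000s is Tuesday. For year 20: 20÷12 = 1 r 8, and 8÷4 = 2, so 1+8+2 = 11.
Tuesday + 11 ≡ Saturday — that's 2020's doomsday.
In March the doomsday date is Mar 14.
Mar 20 is 6 days after Mar 14; 6 mod 7 = 6, so Saturday + 6 = Friday.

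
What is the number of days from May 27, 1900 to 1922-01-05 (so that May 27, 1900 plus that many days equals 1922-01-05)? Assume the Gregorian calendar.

7893

May 27, 1900 → May 27, 1901: 365 days.
May 27, 1901 → May 27, 1902: 365 days.
May 27, 1902 → May 27, 1903: 365 days.
May 27, 1903 → May 27, 1904: 366 days (Feb 29, 1904 is in that span).
May 27, 1904 → May 27, 1905: 365 days.
May 27, 1905 → May 27, 1906: 365 days.
May 27, 1906 → May 27, 1907: 365 days.
May 27, 1907 → May 27, 1908: 366 days (Feb 29, 1908 is in that span).
May 27, 1908 → May 27, 1909: 365 days.
May 27, 1909 → May 27, 1910: 365 days.
May 27, 1910 → May 27, 1911: 365 days.
May 27, 1911 → May 27, 1912: 366 days (Feb 29, 1912 is in that span).
May 27, 1912 → May 27, 1913: 365 days.
May 27, 1913 → May 27, 1914: 365 days.
May 27, 1914 → May 27, 1915: 365 days.
May 27, 1915 → May 27, 1916: 366 days (Feb 29, 1916 is in that span).
May 27, 1916 → May 27, 1917: 365 days.
May 27, 1917 → May 27, 1918: 365 days.
May 27, 1918 → May 27, 1919: 365 days.
May 27, 1919 → May 27, 1920: 366 days (Feb 29, 1920 is in that span).
May 27, 1920 → May 27, 1921: 365 days.
May 27, 1921 → Jun 27, 1921: 31 days (May has 31).
Jun 27, 1921 → Jul 27, 1921: 30 days (June has 30).
Jul 27, 1921 → Aug 27, 1921: 31 days (July has 31).
Aug 27, 1921 → Sep 27, 1921: 31 days (August has 31).
Sep 27, 1921 → Oct 27, 1921: 30 days (September has 30).
Oct 27, 1921 → Nov 27, 1921: 31 days (October has 31).
Nov 27, 1921 → Dec 27, 1921: 30 days (November has 30).
Dec 27, 1921 → Jan 5, 1922: 9 days.
Total: 7893 days.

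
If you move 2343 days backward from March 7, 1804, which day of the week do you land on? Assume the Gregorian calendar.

Mar 7, 1804 is a Wednesday.
2343 mod 7 = 5, so 2343 days before a Wednesday is Wednesday − 5 = Friday.

Friday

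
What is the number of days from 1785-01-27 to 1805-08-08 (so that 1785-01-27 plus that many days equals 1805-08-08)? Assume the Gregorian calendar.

Jan 27, 1785 → Jan 27, 1786: 365 days.
Jan 27, 1786 → Jan 27, 1787: 365 days.
Jan 27, 1787 → Jan 27, 1788: 365 days.
Jan 27, 1788 → Jan 27, 1789: 366 days (Feb 29, 1788 is in that span).
Jan 27, 1789 → Jan 27, 1790: 365 days.
Jan 27, 1790 → Jan 27, 1791: 365 days.
Jan 27, 1791 → Jan 27, 1792: 365 days.
Jan 27, 1792 → Jan 27, 1793: 366 days (Feb 29, 1792 is in that span).
Jan 27, 1793 → Jan 27, 1794: 365 days.
Jan 27, 1794 → Jan 27, 1795: 365 days.
Jan 27, 1795 → Jan 27, 1796: 365 days.
Jan 27, 1796 → Jan 27, 1797: 366 days (Feb 29, 1796 is in that span).
Jan 27, 1797 → Jan 27, 1798: 365 days.
Jan 27, 1798 → Jan 27, 1799: 365 days.
Jan 27, 1799 → Jan 27, 1800: 365 days.
Jan 27, 1800 → Jan 27, 1801: 365 days.
Jan 27, 1801 → Jan 27, 1802: 365 days.
Jan 27, 1802 → Jan 27, 1803: 365 days.
Jan 27, 1803 → Jan 27, 1804: 365 days.
Jan 27, 1804 → Jan 27, 1805: 366 days (Feb 29, 1804 is in that span).
Jan 27, 1805 → Feb 27, 1805: 31 days (January has 31).
Feb 27, 1805 → Mar 27, 1805: 28 days (February has 28).
Mar 27, 1805 → Apr 27, 1805: 31 days (March has 31).
Apr 27, 1805 → May 27, 1805: 30 days (April has 30).
May 27, 1805 → Jun 27, 1805: 31 days (May has 31).
Jun 27, 1805 → Jul 27, 1805: 30 days (June has 30).
Jul 27, 1805 → Aug 8, 1805: 12 days.
Total: 7497 days.

7497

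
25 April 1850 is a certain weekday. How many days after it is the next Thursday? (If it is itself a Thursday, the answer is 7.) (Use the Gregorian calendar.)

Apr 25, 1850 is a Thursday.
From Thursday to the next Thursday is 7 days.

7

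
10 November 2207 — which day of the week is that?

Tuesday

Doomsday rule: the anchor day for the 2200s is Friday. For year 07: 7÷12 = 0 r 7, and 7÷4 = 1, so 0+7+1 = 8.
Friday + 8 ≡ Saturday — that's 2207's doomsday.
In November the doomsday date is Nov 7.
Nov 10 is 3 days after Nov 7; 3 mod 7 = 3, so Saturday + 3 = Tuesday.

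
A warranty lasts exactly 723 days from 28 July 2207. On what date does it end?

July 20, 2209

+366 (one year; includes Feb 29, 2208) → Jul 28, 2208 (357 left).
Jul has 31 days: +4 → Aug 1, 2208 (353 left).
Aug has 31 days: +31 → Sep 1, 2208 (322 left).
Sep has 30 days: +30 → Oct 1, 2208 (292 left).
Oct has 31 days: +31 → Nov 1, 2208 (261 left).
Nov has 30 days: +30 → Dec 1, 2208 (231 left).
Dec has 31 days: +31 → Jan 1, 2209 (200 left).
Jan has 31 days: +31 → Feb 1, 2209 (169 left).
Feb has 28 days: +28 → Mar 1, 2209 (141 left).
Mar has 31 days: +31 → Apr 1, 2209 (110 left).
Apr has 30 days: +30 → May 1, 2209 (80 left).
May has 31 days: +31 → Jun 1, 2209 (49 left).
Jun has 30 days: +30 → Jul 1, 2209 (19 left).
+19 → Jul 20, 2209.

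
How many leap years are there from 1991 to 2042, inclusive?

13

Multiples of 4 in [1991,2042]: 13.
Of those, multiples of 100: 1 (not leap unless ÷400).
Multiples of 400: 1.
Leap years = 13 − 1 + 1 = 13.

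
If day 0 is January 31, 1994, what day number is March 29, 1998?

Jan 31, 1994 → Jan 31, 1995: 365 days.
Jan 31, 1995 → Jan 31, 1996: 365 days.
Jan 31, 1996 → Jan 31, 1997: 366 days (Feb 29, 1996 is in that span).
Jan 31, 1997 → Jan 31, 1998: 365 days.
Jan 31, 1998 → Feb 28, 1998: 28 days (January has 31).
Feb 28, 1998 → Mar 28, 1998: 28 days (February has 28).
Mar 28, 1998 → Mar 29, 1998: 1 days.
Total: 1518 days.

1518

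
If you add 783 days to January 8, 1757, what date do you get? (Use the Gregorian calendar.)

March 2, 1759

+365 (one year) → Jan 8, 1758 (418 left).
+365 (one year) → Jan 8, 1759 (53 left).
Jan has 31 days: +24 → Feb 1, 1759 (29 left).
Feb has 28 days: +28 → Mar 1, 1759 (1 left).
+1 → Mar 2, 1759.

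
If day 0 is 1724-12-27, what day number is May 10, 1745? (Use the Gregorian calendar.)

Dec 27, 1724 → Dec 27, 1725: 365 days.
Dec 27, 1725 → Dec 27, 1726: 365 days.
Dec 27, 1726 → Dec 27, 1727: 365 days.
Dec 27, 1727 → Dec 27, 1728: 366 days (Feb 29, 1728 is in that span).
Dec 27, 1728 → Dec 27, 1729: 365 days.
Dec 27, 1729 → Dec 27, 1730: 365 days.
Dec 27, 1730 → Dec 27, 1731: 365 days.
Dec 27, 1731 → Dec 27, 1732: 366 days (Feb 29, 1732 is in that span).
Dec 27, 1732 → Dec 27, 1733: 365 days.
Dec 27, 1733 → Dec 27, 1734: 365 days.
Dec 27, 1734 → Dec 27, 1735: 365 days.
Dec 27, 1735 → Dec 27, 1736: 366 days (Feb 29, 1736 is in that span).
Dec 27, 1736 → Dec 27, 1737: 365 days.
Dec 27, 1737 → Dec 27, 1738: 365 days.
Dec 27, 1738 → Dec 27, 1739: 365 days.
Dec 27, 1739 → Dec 27, 1740: 366 days (Feb 29, 1740 is in that span).
Dec 27, 1740 → Dec 27, 1741: 365 days.
Dec 27, 1741 → Dec 27, 1742: 365 days.
Dec 27, 1742 → Dec 27, 1743: 365 days.
Dec 27, 1743 → Dec 27, 1744: 366 days (Feb 29, 1744 is in that span).
Dec 27, 1744 → Jan 27, 1745: 31 days (December has 31).
Jan 27, 1745 → Feb 27, 1745: 31 days (January has 31).
Feb 27, 1745 → Mar 27, 1745: 28 days (February has 28).
Mar 27, 1745 → Apr 27, 1745: 31 days (March has 31).
Apr 27, 1745 → May 10, 1745: 13 days.
Total: 7439 days.

7439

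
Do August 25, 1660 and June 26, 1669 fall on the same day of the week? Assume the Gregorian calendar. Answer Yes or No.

Yes

From Aug 25, 1660 to Jun 26, 1669 is 3227 days.
3227 mod 7 = 0, so they are the same weekday.
(Aug 25, 1660 is a Wednesday; Jun 26, 1669 is a Wednesday.)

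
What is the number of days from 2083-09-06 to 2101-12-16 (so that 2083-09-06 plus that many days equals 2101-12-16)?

Sep 6, 2083 → Sep 6, 2084: 366 days (Feb 29, 2084 is in that span).
Sep 6, 2084 → Sep 6, 2085: 365 days.
Sep 6, 2085 → Sep 6, 2086: 365 days.
Sep 6, 2086 → Sep 6, 2087: 365 days.
Sep 6, 2087 → Sep 6, 2088: 366 days (Feb 29, 2088 is in that span).
Sep 6, 2088 → Sep 6, 2089: 365 days.
Sep 6, 2089 → Sep 6, 2090: 365 days.
Sep 6, 2090 → Sep 6, 2091: 365 days.
Sep 6, 2091 → Sep 6, 2092: 366 days (Feb 29, 2092 is in that span).
Sep 6, 2092 → Sep 6, 2093: 365 days.
Sep 6, 2093 → Sep 6, 2094: 365 days.
Sep 6, 2094 → Sep 6, 2095: 365 days.
Sep 6, 2095 → Sep 6, 2096: 366 days (Feb 29, 2096 is in that span).
Sep 6, 2096 → Sep 6, 2097: 365 days.
Sep 6, 2097 → Sep 6, 2098: 365 days.
Sep 6, 2098 → Sep 6, 2099: 365 days.
Sep 6, 2099 → Sep 6, 2100: 365 days.
Sep 6, 2100 → Sep 6, 2101: 365 days.
Sep 6, 2101 → Oct 6, 2101: 30 days (September has 30).
Oct 6, 2101 → Nov 6, 2101: 31 days (October has 31).
Nov 6, 2101 → Dec 6, 2101: 30 days (November has 30).
Dec 6, 2101 → Dec 16, 2101: 10 days.
Total: 6675 days.

6675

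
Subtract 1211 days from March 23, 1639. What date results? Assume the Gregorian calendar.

−365 (one year) → Mar 23, 1638 (846 left).
−365 (one year) → Mar 23, 1637 (481 left).
−365 (one year) → Mar 23, 1636 (116 left).
−23 → Feb 29, 1636 (end of Feb, 29 days; 93 left).
−29 → Jan 31, 1636 (end of Jan, 31 days; 64 left).
−31 → Dec 31, 1635 (end of Dec, 31 days; 33 left).
−31 → Nov 30, 1635 (end of Nov, 30 days; 2 left).
−2 → Nov 28, 1635.

November 28, 1635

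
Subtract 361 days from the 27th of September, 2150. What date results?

−27 → Aug 31, 2150 (end of Aug, 31 days; 334 left).
−31 → Jul 31, 2150 (end of Jul, 31 days; 303 left).
−31 → Jun 30, 2150 (end of Jun, 30 days; 272 left).
−30 → May 31, 2150 (end of May, 31 days; 242 left).
−31 → Apr 30, 2150 (end of Apr, 30 days; 211 left).
−30 → Mar 31, 2150 (end of Mar, 31 days; 181 left).
−31 → Feb 28, 2150 (end of Feb, 28 days; 150 left).
−28 → Jan 31, 2150 (end of Jan, 31 days; 122 left).
−31 → Dec 31, 2149 (end of Dec, 31 days; 91 left).
−31 → Nov 30, 2149 (end of Nov, 30 days; 60 left).
−30 → Oct 31, 2149 (end of Oct, 31 days; 30 left).
−30 → Oct 1, 2149.

October 1, 2149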